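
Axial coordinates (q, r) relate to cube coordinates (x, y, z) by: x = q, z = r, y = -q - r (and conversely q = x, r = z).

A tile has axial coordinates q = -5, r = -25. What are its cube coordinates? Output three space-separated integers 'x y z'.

Answer: -5 30 -25

Derivation:
x = q = -5
z = r = -25
y = -x - z = -(-5) - (-25) = 30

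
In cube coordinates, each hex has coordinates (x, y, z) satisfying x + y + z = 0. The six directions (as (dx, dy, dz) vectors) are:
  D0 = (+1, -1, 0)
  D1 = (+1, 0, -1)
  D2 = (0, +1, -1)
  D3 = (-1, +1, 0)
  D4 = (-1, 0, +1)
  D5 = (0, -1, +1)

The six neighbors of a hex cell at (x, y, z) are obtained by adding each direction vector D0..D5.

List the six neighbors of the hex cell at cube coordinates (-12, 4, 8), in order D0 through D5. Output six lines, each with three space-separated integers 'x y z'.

Center: (-12, 4, 8). Add each direction:
  D0: (-12, 4, 8) + (1, -1, 0) = (-11, 3, 8)
  D1: (-12, 4, 8) + (1, 0, -1) = (-11, 4, 7)
  D2: (-12, 4, 8) + (0, 1, -1) = (-12, 5, 7)
  D3: (-12, 4, 8) + (-1, 1, 0) = (-13, 5, 8)
  D4: (-12, 4, 8) + (-1, 0, 1) = (-13, 4, 9)
  D5: (-12, 4, 8) + (0, -1, 1) = (-12, 3, 9)

Answer: -11 3 8
-11 4 7
-12 5 7
-13 5 8
-13 4 9
-12 3 9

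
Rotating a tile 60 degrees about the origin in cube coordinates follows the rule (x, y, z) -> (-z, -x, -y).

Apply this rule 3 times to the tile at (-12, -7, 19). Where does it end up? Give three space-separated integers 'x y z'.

Start: (-12, -7, 19)
Step 1: (-12, -7, 19) -> (-(19), -(-12), -(-7)) = (-19, 12, 7)
Step 2: (-19, 12, 7) -> (-(7), -(-19), -(12)) = (-7, 19, -12)
Step 3: (-7, 19, -12) -> (-(-12), -(-7), -(19)) = (12, 7, -19)

Answer: 12 7 -19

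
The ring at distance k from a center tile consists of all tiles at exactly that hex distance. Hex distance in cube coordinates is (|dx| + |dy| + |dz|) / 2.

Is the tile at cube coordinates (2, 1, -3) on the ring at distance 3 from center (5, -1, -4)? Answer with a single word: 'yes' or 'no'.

Answer: yes

Derivation:
|px - cx| = |2 - 5| = 3
|py - cy| = |1 - (-1)| = 2
|pz - cz| = |-3 - (-4)| = 1
distance = (3+2+1)/2 = 6/2 = 3
radius = 3; distance == radius -> yes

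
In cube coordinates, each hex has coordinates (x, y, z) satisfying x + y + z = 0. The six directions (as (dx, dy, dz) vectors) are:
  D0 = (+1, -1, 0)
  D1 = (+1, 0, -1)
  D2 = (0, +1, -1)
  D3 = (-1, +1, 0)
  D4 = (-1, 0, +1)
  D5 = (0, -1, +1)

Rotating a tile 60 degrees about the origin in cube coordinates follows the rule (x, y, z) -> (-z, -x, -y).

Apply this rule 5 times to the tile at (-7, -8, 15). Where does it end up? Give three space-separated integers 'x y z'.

Start: (-7, -8, 15)
Step 1: (-7, -8, 15) -> (-(15), -(-7), -(-8)) = (-15, 7, 8)
Step 2: (-15, 7, 8) -> (-(8), -(-15), -(7)) = (-8, 15, -7)
Step 3: (-8, 15, -7) -> (-(-7), -(-8), -(15)) = (7, 8, -15)
Step 4: (7, 8, -15) -> (-(-15), -(7), -(8)) = (15, -7, -8)
Step 5: (15, -7, -8) -> (-(-8), -(15), -(-7)) = (8, -15, 7)

Answer: 8 -15 7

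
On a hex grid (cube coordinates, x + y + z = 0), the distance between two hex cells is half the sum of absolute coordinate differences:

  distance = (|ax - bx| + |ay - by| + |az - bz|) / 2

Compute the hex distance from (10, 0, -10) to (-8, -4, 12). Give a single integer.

|ax - bx| = |10 - (-8)| = 18
|ay - by| = |0 - (-4)| = 4
|az - bz| = |-10 - 12| = 22
distance = (18 + 4 + 22) / 2 = 44 / 2 = 22

Answer: 22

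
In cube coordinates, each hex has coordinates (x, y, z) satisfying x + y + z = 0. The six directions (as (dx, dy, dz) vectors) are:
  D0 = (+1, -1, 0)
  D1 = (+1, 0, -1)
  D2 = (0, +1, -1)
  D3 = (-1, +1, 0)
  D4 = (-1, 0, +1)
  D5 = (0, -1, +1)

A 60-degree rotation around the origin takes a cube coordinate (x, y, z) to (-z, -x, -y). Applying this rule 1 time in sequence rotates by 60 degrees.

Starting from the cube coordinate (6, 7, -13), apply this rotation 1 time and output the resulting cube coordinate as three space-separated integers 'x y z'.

Start: (6, 7, -13)
Step 1: (6, 7, -13) -> (-(-13), -(6), -(7)) = (13, -6, -7)

Answer: 13 -6 -7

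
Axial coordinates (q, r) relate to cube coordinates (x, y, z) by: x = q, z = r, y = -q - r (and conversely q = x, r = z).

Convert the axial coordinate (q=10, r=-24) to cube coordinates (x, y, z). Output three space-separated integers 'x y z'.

x = q = 10
z = r = -24
y = -x - z = -(10) - (-24) = 14

Answer: 10 14 -24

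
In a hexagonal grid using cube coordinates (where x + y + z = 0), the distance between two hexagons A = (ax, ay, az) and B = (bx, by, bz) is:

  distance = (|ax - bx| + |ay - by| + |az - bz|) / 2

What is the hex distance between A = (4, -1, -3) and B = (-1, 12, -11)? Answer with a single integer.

Answer: 13

Derivation:
|ax - bx| = |4 - (-1)| = 5
|ay - by| = |-1 - 12| = 13
|az - bz| = |-3 - (-11)| = 8
distance = (5 + 13 + 8) / 2 = 26 / 2 = 13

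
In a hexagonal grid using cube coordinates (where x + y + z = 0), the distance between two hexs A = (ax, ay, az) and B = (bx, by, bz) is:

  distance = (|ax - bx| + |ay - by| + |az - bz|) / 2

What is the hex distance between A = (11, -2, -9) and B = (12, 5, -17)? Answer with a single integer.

|ax - bx| = |11 - 12| = 1
|ay - by| = |-2 - 5| = 7
|az - bz| = |-9 - (-17)| = 8
distance = (1 + 7 + 8) / 2 = 16 / 2 = 8

Answer: 8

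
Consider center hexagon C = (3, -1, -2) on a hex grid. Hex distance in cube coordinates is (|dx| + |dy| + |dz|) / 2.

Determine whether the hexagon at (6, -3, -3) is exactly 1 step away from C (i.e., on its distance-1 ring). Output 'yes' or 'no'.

Answer: no

Derivation:
|px - cx| = |6 - 3| = 3
|py - cy| = |-3 - (-1)| = 2
|pz - cz| = |-3 - (-2)| = 1
distance = (3+2+1)/2 = 6/2 = 3
radius = 1; distance != radius -> no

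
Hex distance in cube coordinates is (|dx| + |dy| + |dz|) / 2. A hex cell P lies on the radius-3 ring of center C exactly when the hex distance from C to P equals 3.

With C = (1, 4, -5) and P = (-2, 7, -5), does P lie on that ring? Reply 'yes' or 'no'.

Answer: yes

Derivation:
|px - cx| = |-2 - 1| = 3
|py - cy| = |7 - 4| = 3
|pz - cz| = |-5 - (-5)| = 0
distance = (3+3+0)/2 = 6/2 = 3
radius = 3; distance == radius -> yes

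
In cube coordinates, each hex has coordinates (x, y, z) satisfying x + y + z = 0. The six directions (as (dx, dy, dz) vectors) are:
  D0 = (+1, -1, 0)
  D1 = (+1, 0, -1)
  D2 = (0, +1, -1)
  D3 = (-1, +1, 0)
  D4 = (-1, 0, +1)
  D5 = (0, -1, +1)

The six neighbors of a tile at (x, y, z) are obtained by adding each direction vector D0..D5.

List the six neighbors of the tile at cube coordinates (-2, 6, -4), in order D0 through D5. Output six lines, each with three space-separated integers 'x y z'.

Center: (-2, 6, -4). Add each direction:
  D0: (-2, 6, -4) + (1, -1, 0) = (-1, 5, -4)
  D1: (-2, 6, -4) + (1, 0, -1) = (-1, 6, -5)
  D2: (-2, 6, -4) + (0, 1, -1) = (-2, 7, -5)
  D3: (-2, 6, -4) + (-1, 1, 0) = (-3, 7, -4)
  D4: (-2, 6, -4) + (-1, 0, 1) = (-3, 6, -3)
  D5: (-2, 6, -4) + (0, -1, 1) = (-2, 5, -3)

Answer: -1 5 -4
-1 6 -5
-2 7 -5
-3 7 -4
-3 6 -3
-2 5 -3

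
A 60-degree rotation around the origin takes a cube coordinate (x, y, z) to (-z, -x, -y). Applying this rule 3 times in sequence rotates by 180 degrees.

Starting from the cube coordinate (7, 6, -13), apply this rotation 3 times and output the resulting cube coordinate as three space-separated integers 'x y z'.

Start: (7, 6, -13)
Step 1: (7, 6, -13) -> (-(-13), -(7), -(6)) = (13, -7, -6)
Step 2: (13, -7, -6) -> (-(-6), -(13), -(-7)) = (6, -13, 7)
Step 3: (6, -13, 7) -> (-(7), -(6), -(-13)) = (-7, -6, 13)

Answer: -7 -6 13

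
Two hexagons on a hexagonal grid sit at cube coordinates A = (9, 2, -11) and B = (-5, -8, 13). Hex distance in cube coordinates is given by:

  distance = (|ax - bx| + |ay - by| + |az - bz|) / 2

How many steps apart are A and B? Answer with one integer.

|ax - bx| = |9 - (-5)| = 14
|ay - by| = |2 - (-8)| = 10
|az - bz| = |-11 - 13| = 24
distance = (14 + 10 + 24) / 2 = 48 / 2 = 24

Answer: 24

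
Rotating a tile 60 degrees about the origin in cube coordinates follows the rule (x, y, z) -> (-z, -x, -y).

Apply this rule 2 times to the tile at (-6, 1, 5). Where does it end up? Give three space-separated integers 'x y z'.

Start: (-6, 1, 5)
Step 1: (-6, 1, 5) -> (-(5), -(-6), -(1)) = (-5, 6, -1)
Step 2: (-5, 6, -1) -> (-(-1), -(-5), -(6)) = (1, 5, -6)

Answer: 1 5 -6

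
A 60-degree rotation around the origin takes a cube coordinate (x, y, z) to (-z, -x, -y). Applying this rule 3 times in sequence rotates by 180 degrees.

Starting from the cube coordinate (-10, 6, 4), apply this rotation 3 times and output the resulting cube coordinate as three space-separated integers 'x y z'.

Start: (-10, 6, 4)
Step 1: (-10, 6, 4) -> (-(4), -(-10), -(6)) = (-4, 10, -6)
Step 2: (-4, 10, -6) -> (-(-6), -(-4), -(10)) = (6, 4, -10)
Step 3: (6, 4, -10) -> (-(-10), -(6), -(4)) = (10, -6, -4)

Answer: 10 -6 -4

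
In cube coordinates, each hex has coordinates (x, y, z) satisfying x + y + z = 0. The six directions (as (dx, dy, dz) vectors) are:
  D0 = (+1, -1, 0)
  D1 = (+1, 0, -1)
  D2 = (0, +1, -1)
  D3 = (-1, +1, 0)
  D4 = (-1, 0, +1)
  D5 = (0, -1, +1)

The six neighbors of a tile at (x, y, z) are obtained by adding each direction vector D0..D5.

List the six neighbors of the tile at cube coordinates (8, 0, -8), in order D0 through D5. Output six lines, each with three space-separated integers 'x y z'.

Center: (8, 0, -8). Add each direction:
  D0: (8, 0, -8) + (1, -1, 0) = (9, -1, -8)
  D1: (8, 0, -8) + (1, 0, -1) = (9, 0, -9)
  D2: (8, 0, -8) + (0, 1, -1) = (8, 1, -9)
  D3: (8, 0, -8) + (-1, 1, 0) = (7, 1, -8)
  D4: (8, 0, -8) + (-1, 0, 1) = (7, 0, -7)
  D5: (8, 0, -8) + (0, -1, 1) = (8, -1, -7)

Answer: 9 -1 -8
9 0 -9
8 1 -9
7 1 -8
7 0 -7
8 -1 -7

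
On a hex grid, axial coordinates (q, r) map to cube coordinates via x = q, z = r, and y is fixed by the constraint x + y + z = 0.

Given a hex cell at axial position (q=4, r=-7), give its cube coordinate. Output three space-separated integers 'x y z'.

Answer: 4 3 -7

Derivation:
x = q = 4
z = r = -7
y = -x - z = -(4) - (-7) = 3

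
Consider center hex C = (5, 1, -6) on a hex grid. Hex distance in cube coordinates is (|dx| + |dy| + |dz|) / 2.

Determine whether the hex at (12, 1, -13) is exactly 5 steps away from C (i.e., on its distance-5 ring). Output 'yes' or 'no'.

|px - cx| = |12 - 5| = 7
|py - cy| = |1 - 1| = 0
|pz - cz| = |-13 - (-6)| = 7
distance = (7+0+7)/2 = 14/2 = 7
radius = 5; distance != radius -> no

Answer: no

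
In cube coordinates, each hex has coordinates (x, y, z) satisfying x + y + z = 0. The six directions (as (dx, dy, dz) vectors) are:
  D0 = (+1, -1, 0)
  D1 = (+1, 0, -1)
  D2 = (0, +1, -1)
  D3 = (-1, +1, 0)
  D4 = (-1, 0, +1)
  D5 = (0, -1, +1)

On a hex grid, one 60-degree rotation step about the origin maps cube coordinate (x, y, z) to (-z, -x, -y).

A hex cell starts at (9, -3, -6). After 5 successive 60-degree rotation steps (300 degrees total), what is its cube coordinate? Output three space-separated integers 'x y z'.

Answer: 3 6 -9

Derivation:
Start: (9, -3, -6)
Step 1: (9, -3, -6) -> (-(-6), -(9), -(-3)) = (6, -9, 3)
Step 2: (6, -9, 3) -> (-(3), -(6), -(-9)) = (-3, -6, 9)
Step 3: (-3, -6, 9) -> (-(9), -(-3), -(-6)) = (-9, 3, 6)
Step 4: (-9, 3, 6) -> (-(6), -(-9), -(3)) = (-6, 9, -3)
Step 5: (-6, 9, -3) -> (-(-3), -(-6), -(9)) = (3, 6, -9)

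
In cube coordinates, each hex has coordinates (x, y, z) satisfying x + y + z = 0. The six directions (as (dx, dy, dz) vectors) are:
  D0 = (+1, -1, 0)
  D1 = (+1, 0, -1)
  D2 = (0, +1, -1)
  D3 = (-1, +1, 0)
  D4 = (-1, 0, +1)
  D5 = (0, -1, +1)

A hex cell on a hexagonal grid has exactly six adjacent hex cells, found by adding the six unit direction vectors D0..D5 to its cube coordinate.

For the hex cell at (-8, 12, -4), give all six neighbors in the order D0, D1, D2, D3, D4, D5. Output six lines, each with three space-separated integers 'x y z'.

Answer: -7 11 -4
-7 12 -5
-8 13 -5
-9 13 -4
-9 12 -3
-8 11 -3

Derivation:
Center: (-8, 12, -4). Add each direction:
  D0: (-8, 12, -4) + (1, -1, 0) = (-7, 11, -4)
  D1: (-8, 12, -4) + (1, 0, -1) = (-7, 12, -5)
  D2: (-8, 12, -4) + (0, 1, -1) = (-8, 13, -5)
  D3: (-8, 12, -4) + (-1, 1, 0) = (-9, 13, -4)
  D4: (-8, 12, -4) + (-1, 0, 1) = (-9, 12, -3)
  D5: (-8, 12, -4) + (0, -1, 1) = (-8, 11, -3)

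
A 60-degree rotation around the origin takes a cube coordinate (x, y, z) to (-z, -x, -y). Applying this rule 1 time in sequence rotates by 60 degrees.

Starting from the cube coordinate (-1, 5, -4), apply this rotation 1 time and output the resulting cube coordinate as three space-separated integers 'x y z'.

Answer: 4 1 -5

Derivation:
Start: (-1, 5, -4)
Step 1: (-1, 5, -4) -> (-(-4), -(-1), -(5)) = (4, 1, -5)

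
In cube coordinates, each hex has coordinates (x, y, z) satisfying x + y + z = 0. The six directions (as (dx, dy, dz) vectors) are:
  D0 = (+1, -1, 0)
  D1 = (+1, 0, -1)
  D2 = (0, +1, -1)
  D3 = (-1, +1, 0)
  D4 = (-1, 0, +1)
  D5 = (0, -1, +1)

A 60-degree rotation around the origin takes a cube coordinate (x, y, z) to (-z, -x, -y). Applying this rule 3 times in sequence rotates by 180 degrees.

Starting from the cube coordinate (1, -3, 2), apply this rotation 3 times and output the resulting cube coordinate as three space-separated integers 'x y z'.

Start: (1, -3, 2)
Step 1: (1, -3, 2) -> (-(2), -(1), -(-3)) = (-2, -1, 3)
Step 2: (-2, -1, 3) -> (-(3), -(-2), -(-1)) = (-3, 2, 1)
Step 3: (-3, 2, 1) -> (-(1), -(-3), -(2)) = (-1, 3, -2)

Answer: -1 3 -2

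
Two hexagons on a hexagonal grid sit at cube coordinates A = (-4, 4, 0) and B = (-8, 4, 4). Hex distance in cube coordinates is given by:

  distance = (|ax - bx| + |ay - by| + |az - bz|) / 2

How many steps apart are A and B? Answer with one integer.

Answer: 4

Derivation:
|ax - bx| = |-4 - (-8)| = 4
|ay - by| = |4 - 4| = 0
|az - bz| = |0 - 4| = 4
distance = (4 + 0 + 4) / 2 = 8 / 2 = 4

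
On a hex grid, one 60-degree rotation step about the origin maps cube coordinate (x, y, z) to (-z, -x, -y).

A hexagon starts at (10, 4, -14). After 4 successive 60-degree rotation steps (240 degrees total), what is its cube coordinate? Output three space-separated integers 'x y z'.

Answer: -14 10 4

Derivation:
Start: (10, 4, -14)
Step 1: (10, 4, -14) -> (-(-14), -(10), -(4)) = (14, -10, -4)
Step 2: (14, -10, -4) -> (-(-4), -(14), -(-10)) = (4, -14, 10)
Step 3: (4, -14, 10) -> (-(10), -(4), -(-14)) = (-10, -4, 14)
Step 4: (-10, -4, 14) -> (-(14), -(-10), -(-4)) = (-14, 10, 4)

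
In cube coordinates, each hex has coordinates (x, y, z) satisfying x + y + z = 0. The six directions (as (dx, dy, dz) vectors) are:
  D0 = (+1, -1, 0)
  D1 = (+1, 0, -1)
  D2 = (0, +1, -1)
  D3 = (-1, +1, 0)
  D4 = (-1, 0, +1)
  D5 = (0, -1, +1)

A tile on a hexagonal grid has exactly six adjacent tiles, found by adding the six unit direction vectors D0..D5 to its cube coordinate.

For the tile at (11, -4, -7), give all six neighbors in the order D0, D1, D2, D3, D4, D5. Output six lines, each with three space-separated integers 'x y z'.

Answer: 12 -5 -7
12 -4 -8
11 -3 -8
10 -3 -7
10 -4 -6
11 -5 -6

Derivation:
Center: (11, -4, -7). Add each direction:
  D0: (11, -4, -7) + (1, -1, 0) = (12, -5, -7)
  D1: (11, -4, -7) + (1, 0, -1) = (12, -4, -8)
  D2: (11, -4, -7) + (0, 1, -1) = (11, -3, -8)
  D3: (11, -4, -7) + (-1, 1, 0) = (10, -3, -7)
  D4: (11, -4, -7) + (-1, 0, 1) = (10, -4, -6)
  D5: (11, -4, -7) + (0, -1, 1) = (11, -5, -6)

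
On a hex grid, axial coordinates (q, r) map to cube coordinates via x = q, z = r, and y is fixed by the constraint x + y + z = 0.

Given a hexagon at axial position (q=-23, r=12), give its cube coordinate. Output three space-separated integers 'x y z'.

x = q = -23
z = r = 12
y = -x - z = -(-23) - (12) = 11

Answer: -23 11 12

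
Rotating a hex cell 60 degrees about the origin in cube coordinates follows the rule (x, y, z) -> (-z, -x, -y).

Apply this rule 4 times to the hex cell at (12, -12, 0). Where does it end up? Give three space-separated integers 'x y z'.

Answer: 0 12 -12

Derivation:
Start: (12, -12, 0)
Step 1: (12, -12, 0) -> (-(0), -(12), -(-12)) = (0, -12, 12)
Step 2: (0, -12, 12) -> (-(12), -(0), -(-12)) = (-12, 0, 12)
Step 3: (-12, 0, 12) -> (-(12), -(-12), -(0)) = (-12, 12, 0)
Step 4: (-12, 12, 0) -> (-(0), -(-12), -(12)) = (0, 12, -12)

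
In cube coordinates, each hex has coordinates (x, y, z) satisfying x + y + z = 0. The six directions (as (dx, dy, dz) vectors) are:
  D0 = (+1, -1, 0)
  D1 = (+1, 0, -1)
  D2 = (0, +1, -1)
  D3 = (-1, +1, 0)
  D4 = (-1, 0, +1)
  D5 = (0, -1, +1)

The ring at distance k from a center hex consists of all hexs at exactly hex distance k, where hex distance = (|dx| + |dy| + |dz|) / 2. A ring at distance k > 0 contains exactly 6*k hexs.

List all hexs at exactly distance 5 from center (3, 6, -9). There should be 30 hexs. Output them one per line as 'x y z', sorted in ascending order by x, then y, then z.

Answer: -2 6 -4
-2 7 -5
-2 8 -6
-2 9 -7
-2 10 -8
-2 11 -9
-1 5 -4
-1 11 -10
0 4 -4
0 11 -11
1 3 -4
1 11 -12
2 2 -4
2 11 -13
3 1 -4
3 11 -14
4 1 -5
4 10 -14
5 1 -6
5 9 -14
6 1 -7
6 8 -14
7 1 -8
7 7 -14
8 1 -9
8 2 -10
8 3 -11
8 4 -12
8 5 -13
8 6 -14

Derivation:
Walk ring at distance 5 from (3, 6, -9):
Start at center + D4*5 = (-2, 6, -4)
  hex 0: (-2, 6, -4)
  hex 1: (-1, 5, -4)
  hex 2: (0, 4, -4)
  hex 3: (1, 3, -4)
  hex 4: (2, 2, -4)
  hex 5: (3, 1, -4)
  hex 6: (4, 1, -5)
  hex 7: (5, 1, -6)
  hex 8: (6, 1, -7)
  hex 9: (7, 1, -8)
  hex 10: (8, 1, -9)
  hex 11: (8, 2, -10)
  hex 12: (8, 3, -11)
  hex 13: (8, 4, -12)
  hex 14: (8, 5, -13)
  hex 15: (8, 6, -14)
  hex 16: (7, 7, -14)
  hex 17: (6, 8, -14)
  hex 18: (5, 9, -14)
  hex 19: (4, 10, -14)
  hex 20: (3, 11, -14)
  hex 21: (2, 11, -13)
  hex 22: (1, 11, -12)
  hex 23: (0, 11, -11)
  hex 24: (-1, 11, -10)
  hex 25: (-2, 11, -9)
  hex 26: (-2, 10, -8)
  hex 27: (-2, 9, -7)
  hex 28: (-2, 8, -6)
  hex 29: (-2, 7, -5)
Sorted: 30 hexes.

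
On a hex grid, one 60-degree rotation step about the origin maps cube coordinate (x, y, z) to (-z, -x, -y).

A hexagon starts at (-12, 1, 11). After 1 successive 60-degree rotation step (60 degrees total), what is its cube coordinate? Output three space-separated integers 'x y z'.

Answer: -11 12 -1

Derivation:
Start: (-12, 1, 11)
Step 1: (-12, 1, 11) -> (-(11), -(-12), -(1)) = (-11, 12, -1)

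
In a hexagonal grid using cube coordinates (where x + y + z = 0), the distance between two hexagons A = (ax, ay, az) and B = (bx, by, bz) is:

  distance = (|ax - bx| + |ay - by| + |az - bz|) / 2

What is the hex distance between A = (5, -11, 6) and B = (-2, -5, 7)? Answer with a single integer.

Answer: 7

Derivation:
|ax - bx| = |5 - (-2)| = 7
|ay - by| = |-11 - (-5)| = 6
|az - bz| = |6 - 7| = 1
distance = (7 + 6 + 1) / 2 = 14 / 2 = 7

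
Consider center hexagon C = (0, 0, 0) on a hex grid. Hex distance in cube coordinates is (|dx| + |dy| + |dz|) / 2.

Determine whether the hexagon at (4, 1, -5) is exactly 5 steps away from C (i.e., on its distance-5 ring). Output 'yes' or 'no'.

|px - cx| = |4 - 0| = 4
|py - cy| = |1 - 0| = 1
|pz - cz| = |-5 - 0| = 5
distance = (4+1+5)/2 = 10/2 = 5
radius = 5; distance == radius -> yes

Answer: yes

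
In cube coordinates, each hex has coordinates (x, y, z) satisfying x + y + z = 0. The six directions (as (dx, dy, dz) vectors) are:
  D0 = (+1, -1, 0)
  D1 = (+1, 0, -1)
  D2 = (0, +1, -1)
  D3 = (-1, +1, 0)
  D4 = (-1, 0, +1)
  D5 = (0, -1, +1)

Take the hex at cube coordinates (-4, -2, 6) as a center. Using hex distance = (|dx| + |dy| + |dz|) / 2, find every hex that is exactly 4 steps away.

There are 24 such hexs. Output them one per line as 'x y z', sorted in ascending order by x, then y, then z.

Walk ring at distance 4 from (-4, -2, 6):
Start at center + D4*4 = (-8, -2, 10)
  hex 0: (-8, -2, 10)
  hex 1: (-7, -3, 10)
  hex 2: (-6, -4, 10)
  hex 3: (-5, -5, 10)
  hex 4: (-4, -6, 10)
  hex 5: (-3, -6, 9)
  hex 6: (-2, -6, 8)
  hex 7: (-1, -6, 7)
  hex 8: (0, -6, 6)
  hex 9: (0, -5, 5)
  hex 10: (0, -4, 4)
  hex 11: (0, -3, 3)
  hex 12: (0, -2, 2)
  hex 13: (-1, -1, 2)
  hex 14: (-2, 0, 2)
  hex 15: (-3, 1, 2)
  hex 16: (-4, 2, 2)
  hex 17: (-5, 2, 3)
  hex 18: (-6, 2, 4)
  hex 19: (-7, 2, 5)
  hex 20: (-8, 2, 6)
  hex 21: (-8, 1, 7)
  hex 22: (-8, 0, 8)
  hex 23: (-8, -1, 9)
Sorted: 24 hexes.

Answer: -8 -2 10
-8 -1 9
-8 0 8
-8 1 7
-8 2 6
-7 -3 10
-7 2 5
-6 -4 10
-6 2 4
-5 -5 10
-5 2 3
-4 -6 10
-4 2 2
-3 -6 9
-3 1 2
-2 -6 8
-2 0 2
-1 -6 7
-1 -1 2
0 -6 6
0 -5 5
0 -4 4
0 -3 3
0 -2 2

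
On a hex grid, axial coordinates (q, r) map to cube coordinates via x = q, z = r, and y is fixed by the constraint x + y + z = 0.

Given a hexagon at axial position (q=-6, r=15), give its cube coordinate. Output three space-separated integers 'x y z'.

x = q = -6
z = r = 15
y = -x - z = -(-6) - (15) = -9

Answer: -6 -9 15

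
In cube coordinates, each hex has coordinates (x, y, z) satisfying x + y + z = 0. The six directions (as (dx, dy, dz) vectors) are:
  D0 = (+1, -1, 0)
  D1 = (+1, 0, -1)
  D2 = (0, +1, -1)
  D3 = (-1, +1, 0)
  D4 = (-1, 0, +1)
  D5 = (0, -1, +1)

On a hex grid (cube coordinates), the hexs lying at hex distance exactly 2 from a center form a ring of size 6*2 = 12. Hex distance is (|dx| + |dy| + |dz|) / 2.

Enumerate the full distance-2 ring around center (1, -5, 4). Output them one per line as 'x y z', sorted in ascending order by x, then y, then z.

Walk ring at distance 2 from (1, -5, 4):
Start at center + D4*2 = (-1, -5, 6)
  hex 0: (-1, -5, 6)
  hex 1: (0, -6, 6)
  hex 2: (1, -7, 6)
  hex 3: (2, -7, 5)
  hex 4: (3, -7, 4)
  hex 5: (3, -6, 3)
  hex 6: (3, -5, 2)
  hex 7: (2, -4, 2)
  hex 8: (1, -3, 2)
  hex 9: (0, -3, 3)
  hex 10: (-1, -3, 4)
  hex 11: (-1, -4, 5)
Sorted: 12 hexes.

Answer: -1 -5 6
-1 -4 5
-1 -3 4
0 -6 6
0 -3 3
1 -7 6
1 -3 2
2 -7 5
2 -4 2
3 -7 4
3 -6 3
3 -5 2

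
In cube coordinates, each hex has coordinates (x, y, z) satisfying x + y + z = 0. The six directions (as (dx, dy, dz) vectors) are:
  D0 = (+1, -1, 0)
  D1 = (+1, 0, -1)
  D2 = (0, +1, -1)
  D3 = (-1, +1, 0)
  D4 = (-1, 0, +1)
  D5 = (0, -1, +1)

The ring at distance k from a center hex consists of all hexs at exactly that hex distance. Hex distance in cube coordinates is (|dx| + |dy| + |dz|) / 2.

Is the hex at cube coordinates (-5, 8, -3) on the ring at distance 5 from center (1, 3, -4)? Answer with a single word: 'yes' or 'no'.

|px - cx| = |-5 - 1| = 6
|py - cy| = |8 - 3| = 5
|pz - cz| = |-3 - (-4)| = 1
distance = (6+5+1)/2 = 12/2 = 6
radius = 5; distance != radius -> no

Answer: no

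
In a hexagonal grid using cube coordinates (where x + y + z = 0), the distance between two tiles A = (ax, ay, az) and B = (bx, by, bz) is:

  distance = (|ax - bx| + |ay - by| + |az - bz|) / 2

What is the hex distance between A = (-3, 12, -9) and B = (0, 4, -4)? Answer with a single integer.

|ax - bx| = |-3 - 0| = 3
|ay - by| = |12 - 4| = 8
|az - bz| = |-9 - (-4)| = 5
distance = (3 + 8 + 5) / 2 = 16 / 2 = 8

Answer: 8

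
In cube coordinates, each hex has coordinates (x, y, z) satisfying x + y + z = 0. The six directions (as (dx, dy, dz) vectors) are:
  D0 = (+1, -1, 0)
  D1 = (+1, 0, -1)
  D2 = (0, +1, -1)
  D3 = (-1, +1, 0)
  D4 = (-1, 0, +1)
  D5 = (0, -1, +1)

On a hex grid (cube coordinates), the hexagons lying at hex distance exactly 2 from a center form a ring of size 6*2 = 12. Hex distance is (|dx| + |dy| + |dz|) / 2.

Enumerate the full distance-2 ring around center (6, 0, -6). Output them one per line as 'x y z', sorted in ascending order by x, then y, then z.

Answer: 4 0 -4
4 1 -5
4 2 -6
5 -1 -4
5 2 -7
6 -2 -4
6 2 -8
7 -2 -5
7 1 -8
8 -2 -6
8 -1 -7
8 0 -8

Derivation:
Walk ring at distance 2 from (6, 0, -6):
Start at center + D4*2 = (4, 0, -4)
  hex 0: (4, 0, -4)
  hex 1: (5, -1, -4)
  hex 2: (6, -2, -4)
  hex 3: (7, -2, -5)
  hex 4: (8, -2, -6)
  hex 5: (8, -1, -7)
  hex 6: (8, 0, -8)
  hex 7: (7, 1, -8)
  hex 8: (6, 2, -8)
  hex 9: (5, 2, -7)
  hex 10: (4, 2, -6)
  hex 11: (4, 1, -5)
Sorted: 12 hexes.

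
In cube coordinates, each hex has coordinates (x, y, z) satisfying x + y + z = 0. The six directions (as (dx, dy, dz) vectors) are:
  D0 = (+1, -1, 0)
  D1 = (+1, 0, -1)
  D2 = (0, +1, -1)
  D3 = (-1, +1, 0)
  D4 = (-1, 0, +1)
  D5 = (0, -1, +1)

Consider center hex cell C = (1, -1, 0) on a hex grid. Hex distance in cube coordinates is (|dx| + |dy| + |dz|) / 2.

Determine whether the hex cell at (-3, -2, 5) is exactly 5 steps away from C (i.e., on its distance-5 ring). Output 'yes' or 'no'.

Answer: yes

Derivation:
|px - cx| = |-3 - 1| = 4
|py - cy| = |-2 - (-1)| = 1
|pz - cz| = |5 - 0| = 5
distance = (4+1+5)/2 = 10/2 = 5
radius = 5; distance == radius -> yes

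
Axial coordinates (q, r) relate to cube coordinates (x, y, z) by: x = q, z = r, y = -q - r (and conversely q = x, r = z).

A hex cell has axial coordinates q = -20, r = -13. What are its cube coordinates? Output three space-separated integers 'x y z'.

x = q = -20
z = r = -13
y = -x - z = -(-20) - (-13) = 33

Answer: -20 33 -13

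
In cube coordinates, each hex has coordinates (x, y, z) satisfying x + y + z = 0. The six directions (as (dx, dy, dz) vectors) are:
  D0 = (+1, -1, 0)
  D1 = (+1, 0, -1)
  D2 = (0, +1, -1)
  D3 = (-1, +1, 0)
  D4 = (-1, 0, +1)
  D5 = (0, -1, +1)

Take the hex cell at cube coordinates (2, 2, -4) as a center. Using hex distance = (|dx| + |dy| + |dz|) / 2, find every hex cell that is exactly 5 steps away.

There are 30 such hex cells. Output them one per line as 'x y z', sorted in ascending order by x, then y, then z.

Walk ring at distance 5 from (2, 2, -4):
Start at center + D4*5 = (-3, 2, 1)
  hex 0: (-3, 2, 1)
  hex 1: (-2, 1, 1)
  hex 2: (-1, 0, 1)
  hex 3: (0, -1, 1)
  hex 4: (1, -2, 1)
  hex 5: (2, -3, 1)
  hex 6: (3, -3, 0)
  hex 7: (4, -3, -1)
  hex 8: (5, -3, -2)
  hex 9: (6, -3, -3)
  hex 10: (7, -3, -4)
  hex 11: (7, -2, -5)
  hex 12: (7, -1, -6)
  hex 13: (7, 0, -7)
  hex 14: (7, 1, -8)
  hex 15: (7, 2, -9)
  hex 16: (6, 3, -9)
  hex 17: (5, 4, -9)
  hex 18: (4, 5, -9)
  hex 19: (3, 6, -9)
  hex 20: (2, 7, -9)
  hex 21: (1, 7, -8)
  hex 22: (0, 7, -7)
  hex 23: (-1, 7, -6)
  hex 24: (-2, 7, -5)
  hex 25: (-3, 7, -4)
  hex 26: (-3, 6, -3)
  hex 27: (-3, 5, -2)
  hex 28: (-3, 4, -1)
  hex 29: (-3, 3, 0)
Sorted: 30 hexes.

Answer: -3 2 1
-3 3 0
-3 4 -1
-3 5 -2
-3 6 -3
-3 7 -4
-2 1 1
-2 7 -5
-1 0 1
-1 7 -6
0 -1 1
0 7 -7
1 -2 1
1 7 -8
2 -3 1
2 7 -9
3 -3 0
3 6 -9
4 -3 -1
4 5 -9
5 -3 -2
5 4 -9
6 -3 -3
6 3 -9
7 -3 -4
7 -2 -5
7 -1 -6
7 0 -7
7 1 -8
7 2 -9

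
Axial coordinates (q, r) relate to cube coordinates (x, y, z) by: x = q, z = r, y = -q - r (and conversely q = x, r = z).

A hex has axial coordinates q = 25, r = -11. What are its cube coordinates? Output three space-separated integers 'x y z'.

Answer: 25 -14 -11

Derivation:
x = q = 25
z = r = -11
y = -x - z = -(25) - (-11) = -14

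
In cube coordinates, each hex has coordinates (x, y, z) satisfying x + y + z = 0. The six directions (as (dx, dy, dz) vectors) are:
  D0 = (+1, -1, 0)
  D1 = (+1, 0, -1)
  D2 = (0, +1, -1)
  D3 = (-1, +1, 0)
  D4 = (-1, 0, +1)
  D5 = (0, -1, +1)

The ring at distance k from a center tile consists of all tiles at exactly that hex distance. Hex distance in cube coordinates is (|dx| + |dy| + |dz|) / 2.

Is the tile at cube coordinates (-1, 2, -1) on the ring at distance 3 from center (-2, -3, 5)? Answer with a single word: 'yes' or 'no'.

|px - cx| = |-1 - (-2)| = 1
|py - cy| = |2 - (-3)| = 5
|pz - cz| = |-1 - 5| = 6
distance = (1+5+6)/2 = 12/2 = 6
radius = 3; distance != radius -> no

Answer: no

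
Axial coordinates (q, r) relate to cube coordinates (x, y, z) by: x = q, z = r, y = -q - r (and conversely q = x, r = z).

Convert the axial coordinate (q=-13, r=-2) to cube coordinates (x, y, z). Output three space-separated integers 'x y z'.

x = q = -13
z = r = -2
y = -x - z = -(-13) - (-2) = 15

Answer: -13 15 -2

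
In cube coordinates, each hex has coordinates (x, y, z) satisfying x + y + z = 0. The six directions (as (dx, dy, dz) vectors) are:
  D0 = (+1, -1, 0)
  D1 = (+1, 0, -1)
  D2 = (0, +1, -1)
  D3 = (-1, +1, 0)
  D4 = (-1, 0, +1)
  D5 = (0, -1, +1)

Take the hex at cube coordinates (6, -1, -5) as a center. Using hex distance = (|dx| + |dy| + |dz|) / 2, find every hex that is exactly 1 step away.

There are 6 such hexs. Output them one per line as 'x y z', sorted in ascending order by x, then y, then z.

Walk ring at distance 1 from (6, -1, -5):
Start at center + D4*1 = (5, -1, -4)
  hex 0: (5, -1, -4)
  hex 1: (6, -2, -4)
  hex 2: (7, -2, -5)
  hex 3: (7, -1, -6)
  hex 4: (6, 0, -6)
  hex 5: (5, 0, -5)
Sorted: 6 hexes.

Answer: 5 -1 -4
5 0 -5
6 -2 -4
6 0 -6
7 -2 -5
7 -1 -6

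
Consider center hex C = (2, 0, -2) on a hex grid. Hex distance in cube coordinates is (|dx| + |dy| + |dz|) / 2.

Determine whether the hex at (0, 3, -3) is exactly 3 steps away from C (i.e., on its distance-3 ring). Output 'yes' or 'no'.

Answer: yes

Derivation:
|px - cx| = |0 - 2| = 2
|py - cy| = |3 - 0| = 3
|pz - cz| = |-3 - (-2)| = 1
distance = (2+3+1)/2 = 6/2 = 3
radius = 3; distance == radius -> yes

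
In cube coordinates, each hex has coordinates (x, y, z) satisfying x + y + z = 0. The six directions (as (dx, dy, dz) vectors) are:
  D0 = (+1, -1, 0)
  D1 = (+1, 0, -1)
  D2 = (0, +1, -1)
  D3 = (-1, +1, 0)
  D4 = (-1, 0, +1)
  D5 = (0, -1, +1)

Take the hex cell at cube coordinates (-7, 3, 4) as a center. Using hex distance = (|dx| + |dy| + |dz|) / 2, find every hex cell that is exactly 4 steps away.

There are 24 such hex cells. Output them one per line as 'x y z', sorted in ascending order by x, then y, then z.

Answer: -11 3 8
-11 4 7
-11 5 6
-11 6 5
-11 7 4
-10 2 8
-10 7 3
-9 1 8
-9 7 2
-8 0 8
-8 7 1
-7 -1 8
-7 7 0
-6 -1 7
-6 6 0
-5 -1 6
-5 5 0
-4 -1 5
-4 4 0
-3 -1 4
-3 0 3
-3 1 2
-3 2 1
-3 3 0

Derivation:
Walk ring at distance 4 from (-7, 3, 4):
Start at center + D4*4 = (-11, 3, 8)
  hex 0: (-11, 3, 8)
  hex 1: (-10, 2, 8)
  hex 2: (-9, 1, 8)
  hex 3: (-8, 0, 8)
  hex 4: (-7, -1, 8)
  hex 5: (-6, -1, 7)
  hex 6: (-5, -1, 6)
  hex 7: (-4, -1, 5)
  hex 8: (-3, -1, 4)
  hex 9: (-3, 0, 3)
  hex 10: (-3, 1, 2)
  hex 11: (-3, 2, 1)
  hex 12: (-3, 3, 0)
  hex 13: (-4, 4, 0)
  hex 14: (-5, 5, 0)
  hex 15: (-6, 6, 0)
  hex 16: (-7, 7, 0)
  hex 17: (-8, 7, 1)
  hex 18: (-9, 7, 2)
  hex 19: (-10, 7, 3)
  hex 20: (-11, 7, 4)
  hex 21: (-11, 6, 5)
  hex 22: (-11, 5, 6)
  hex 23: (-11, 4, 7)
Sorted: 24 hexes.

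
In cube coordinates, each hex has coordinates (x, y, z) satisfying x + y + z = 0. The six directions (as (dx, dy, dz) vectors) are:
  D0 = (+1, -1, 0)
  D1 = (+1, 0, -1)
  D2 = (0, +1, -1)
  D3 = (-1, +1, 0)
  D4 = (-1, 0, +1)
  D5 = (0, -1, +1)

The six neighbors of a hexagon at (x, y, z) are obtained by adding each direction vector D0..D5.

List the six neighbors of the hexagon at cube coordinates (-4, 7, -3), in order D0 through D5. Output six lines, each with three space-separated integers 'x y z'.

Answer: -3 6 -3
-3 7 -4
-4 8 -4
-5 8 -3
-5 7 -2
-4 6 -2

Derivation:
Center: (-4, 7, -3). Add each direction:
  D0: (-4, 7, -3) + (1, -1, 0) = (-3, 6, -3)
  D1: (-4, 7, -3) + (1, 0, -1) = (-3, 7, -4)
  D2: (-4, 7, -3) + (0, 1, -1) = (-4, 8, -4)
  D3: (-4, 7, -3) + (-1, 1, 0) = (-5, 8, -3)
  D4: (-4, 7, -3) + (-1, 0, 1) = (-5, 7, -2)
  D5: (-4, 7, -3) + (0, -1, 1) = (-4, 6, -2)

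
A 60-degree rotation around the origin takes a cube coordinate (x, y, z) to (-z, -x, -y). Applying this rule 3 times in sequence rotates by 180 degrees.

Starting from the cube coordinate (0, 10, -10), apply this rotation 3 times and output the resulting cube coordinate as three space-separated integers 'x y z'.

Start: (0, 10, -10)
Step 1: (0, 10, -10) -> (-(-10), -(0), -(10)) = (10, 0, -10)
Step 2: (10, 0, -10) -> (-(-10), -(10), -(0)) = (10, -10, 0)
Step 3: (10, -10, 0) -> (-(0), -(10), -(-10)) = (0, -10, 10)

Answer: 0 -10 10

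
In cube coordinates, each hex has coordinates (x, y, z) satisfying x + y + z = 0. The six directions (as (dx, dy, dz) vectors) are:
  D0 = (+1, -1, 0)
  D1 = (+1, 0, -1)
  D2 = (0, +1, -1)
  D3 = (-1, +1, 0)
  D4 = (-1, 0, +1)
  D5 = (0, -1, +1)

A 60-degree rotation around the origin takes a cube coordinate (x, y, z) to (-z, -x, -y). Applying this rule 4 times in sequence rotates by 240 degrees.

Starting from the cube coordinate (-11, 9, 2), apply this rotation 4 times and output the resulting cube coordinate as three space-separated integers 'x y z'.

Start: (-11, 9, 2)
Step 1: (-11, 9, 2) -> (-(2), -(-11), -(9)) = (-2, 11, -9)
Step 2: (-2, 11, -9) -> (-(-9), -(-2), -(11)) = (9, 2, -11)
Step 3: (9, 2, -11) -> (-(-11), -(9), -(2)) = (11, -9, -2)
Step 4: (11, -9, -2) -> (-(-2), -(11), -(-9)) = (2, -11, 9)

Answer: 2 -11 9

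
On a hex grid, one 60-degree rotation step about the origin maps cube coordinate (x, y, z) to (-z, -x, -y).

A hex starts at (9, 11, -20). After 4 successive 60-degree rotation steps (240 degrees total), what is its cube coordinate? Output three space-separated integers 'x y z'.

Answer: -20 9 11

Derivation:
Start: (9, 11, -20)
Step 1: (9, 11, -20) -> (-(-20), -(9), -(11)) = (20, -9, -11)
Step 2: (20, -9, -11) -> (-(-11), -(20), -(-9)) = (11, -20, 9)
Step 3: (11, -20, 9) -> (-(9), -(11), -(-20)) = (-9, -11, 20)
Step 4: (-9, -11, 20) -> (-(20), -(-9), -(-11)) = (-20, 9, 11)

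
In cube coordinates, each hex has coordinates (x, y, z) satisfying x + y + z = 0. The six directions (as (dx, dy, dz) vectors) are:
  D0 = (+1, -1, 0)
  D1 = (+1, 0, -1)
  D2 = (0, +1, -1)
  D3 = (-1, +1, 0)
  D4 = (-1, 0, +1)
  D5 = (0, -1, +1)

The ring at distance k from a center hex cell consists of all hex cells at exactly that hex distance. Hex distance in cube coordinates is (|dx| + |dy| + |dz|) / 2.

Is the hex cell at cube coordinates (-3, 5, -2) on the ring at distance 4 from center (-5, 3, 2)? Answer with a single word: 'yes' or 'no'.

|px - cx| = |-3 - (-5)| = 2
|py - cy| = |5 - 3| = 2
|pz - cz| = |-2 - 2| = 4
distance = (2+2+4)/2 = 8/2 = 4
radius = 4; distance == radius -> yes

Answer: yes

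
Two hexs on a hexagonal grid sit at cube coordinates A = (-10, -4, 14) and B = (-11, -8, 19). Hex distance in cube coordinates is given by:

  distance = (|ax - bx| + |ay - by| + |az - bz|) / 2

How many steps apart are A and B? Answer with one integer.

Answer: 5

Derivation:
|ax - bx| = |-10 - (-11)| = 1
|ay - by| = |-4 - (-8)| = 4
|az - bz| = |14 - 19| = 5
distance = (1 + 4 + 5) / 2 = 10 / 2 = 5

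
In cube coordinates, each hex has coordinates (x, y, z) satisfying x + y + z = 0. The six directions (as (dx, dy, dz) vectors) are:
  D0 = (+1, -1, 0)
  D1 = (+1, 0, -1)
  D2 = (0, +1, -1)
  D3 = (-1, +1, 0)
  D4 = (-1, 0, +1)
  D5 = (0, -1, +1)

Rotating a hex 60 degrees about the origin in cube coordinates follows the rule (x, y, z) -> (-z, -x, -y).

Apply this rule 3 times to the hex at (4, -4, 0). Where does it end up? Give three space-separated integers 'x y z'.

Answer: -4 4 0

Derivation:
Start: (4, -4, 0)
Step 1: (4, -4, 0) -> (-(0), -(4), -(-4)) = (0, -4, 4)
Step 2: (0, -4, 4) -> (-(4), -(0), -(-4)) = (-4, 0, 4)
Step 3: (-4, 0, 4) -> (-(4), -(-4), -(0)) = (-4, 4, 0)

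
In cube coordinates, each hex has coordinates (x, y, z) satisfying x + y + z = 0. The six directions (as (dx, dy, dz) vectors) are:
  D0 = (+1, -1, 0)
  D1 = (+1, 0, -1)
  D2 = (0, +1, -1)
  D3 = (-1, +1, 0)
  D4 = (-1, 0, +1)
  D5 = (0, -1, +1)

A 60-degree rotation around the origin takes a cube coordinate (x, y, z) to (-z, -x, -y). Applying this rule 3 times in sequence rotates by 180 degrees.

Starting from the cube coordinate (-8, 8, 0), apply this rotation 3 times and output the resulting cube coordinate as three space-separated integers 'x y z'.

Start: (-8, 8, 0)
Step 1: (-8, 8, 0) -> (-(0), -(-8), -(8)) = (0, 8, -8)
Step 2: (0, 8, -8) -> (-(-8), -(0), -(8)) = (8, 0, -8)
Step 3: (8, 0, -8) -> (-(-8), -(8), -(0)) = (8, -8, 0)

Answer: 8 -8 0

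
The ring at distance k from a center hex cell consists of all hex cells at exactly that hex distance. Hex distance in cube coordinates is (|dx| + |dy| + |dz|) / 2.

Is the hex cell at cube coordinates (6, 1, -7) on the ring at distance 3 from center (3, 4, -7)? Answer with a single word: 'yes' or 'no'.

|px - cx| = |6 - 3| = 3
|py - cy| = |1 - 4| = 3
|pz - cz| = |-7 - (-7)| = 0
distance = (3+3+0)/2 = 6/2 = 3
radius = 3; distance == radius -> yes

Answer: yes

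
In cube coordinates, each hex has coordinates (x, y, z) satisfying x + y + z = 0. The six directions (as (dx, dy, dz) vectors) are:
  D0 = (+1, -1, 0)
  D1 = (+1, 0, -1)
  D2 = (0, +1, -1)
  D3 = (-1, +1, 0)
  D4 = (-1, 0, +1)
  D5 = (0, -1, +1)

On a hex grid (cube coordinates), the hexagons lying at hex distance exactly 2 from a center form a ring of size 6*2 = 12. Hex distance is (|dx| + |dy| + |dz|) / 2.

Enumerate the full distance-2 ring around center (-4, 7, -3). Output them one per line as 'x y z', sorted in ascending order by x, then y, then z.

Answer: -6 7 -1
-6 8 -2
-6 9 -3
-5 6 -1
-5 9 -4
-4 5 -1
-4 9 -5
-3 5 -2
-3 8 -5
-2 5 -3
-2 6 -4
-2 7 -5

Derivation:
Walk ring at distance 2 from (-4, 7, -3):
Start at center + D4*2 = (-6, 7, -1)
  hex 0: (-6, 7, -1)
  hex 1: (-5, 6, -1)
  hex 2: (-4, 5, -1)
  hex 3: (-3, 5, -2)
  hex 4: (-2, 5, -3)
  hex 5: (-2, 6, -4)
  hex 6: (-2, 7, -5)
  hex 7: (-3, 8, -5)
  hex 8: (-4, 9, -5)
  hex 9: (-5, 9, -4)
  hex 10: (-6, 9, -3)
  hex 11: (-6, 8, -2)
Sorted: 12 hexes.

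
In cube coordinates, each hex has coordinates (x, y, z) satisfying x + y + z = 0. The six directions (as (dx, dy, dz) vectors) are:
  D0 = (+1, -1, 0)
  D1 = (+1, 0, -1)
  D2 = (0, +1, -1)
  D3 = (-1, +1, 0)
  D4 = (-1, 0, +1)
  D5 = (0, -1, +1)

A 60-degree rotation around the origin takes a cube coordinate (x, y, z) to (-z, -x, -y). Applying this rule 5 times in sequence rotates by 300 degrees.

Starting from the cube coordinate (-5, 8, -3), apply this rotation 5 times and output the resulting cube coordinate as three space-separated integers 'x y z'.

Start: (-5, 8, -3)
Step 1: (-5, 8, -3) -> (-(-3), -(-5), -(8)) = (3, 5, -8)
Step 2: (3, 5, -8) -> (-(-8), -(3), -(5)) = (8, -3, -5)
Step 3: (8, -3, -5) -> (-(-5), -(8), -(-3)) = (5, -8, 3)
Step 4: (5, -8, 3) -> (-(3), -(5), -(-8)) = (-3, -5, 8)
Step 5: (-3, -5, 8) -> (-(8), -(-3), -(-5)) = (-8, 3, 5)

Answer: -8 3 5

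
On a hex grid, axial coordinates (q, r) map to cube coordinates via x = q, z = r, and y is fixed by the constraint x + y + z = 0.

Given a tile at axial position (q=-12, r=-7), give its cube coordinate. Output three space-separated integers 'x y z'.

x = q = -12
z = r = -7
y = -x - z = -(-12) - (-7) = 19

Answer: -12 19 -7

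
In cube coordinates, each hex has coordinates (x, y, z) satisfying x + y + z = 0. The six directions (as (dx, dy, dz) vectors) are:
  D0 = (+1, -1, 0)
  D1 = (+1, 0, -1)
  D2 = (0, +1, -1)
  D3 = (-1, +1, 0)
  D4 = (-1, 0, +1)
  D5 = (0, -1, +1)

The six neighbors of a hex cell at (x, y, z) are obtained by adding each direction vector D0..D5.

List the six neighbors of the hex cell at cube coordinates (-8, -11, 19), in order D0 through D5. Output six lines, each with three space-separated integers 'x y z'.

Center: (-8, -11, 19). Add each direction:
  D0: (-8, -11, 19) + (1, -1, 0) = (-7, -12, 19)
  D1: (-8, -11, 19) + (1, 0, -1) = (-7, -11, 18)
  D2: (-8, -11, 19) + (0, 1, -1) = (-8, -10, 18)
  D3: (-8, -11, 19) + (-1, 1, 0) = (-9, -10, 19)
  D4: (-8, -11, 19) + (-1, 0, 1) = (-9, -11, 20)
  D5: (-8, -11, 19) + (0, -1, 1) = (-8, -12, 20)

Answer: -7 -12 19
-7 -11 18
-8 -10 18
-9 -10 19
-9 -11 20
-8 -12 20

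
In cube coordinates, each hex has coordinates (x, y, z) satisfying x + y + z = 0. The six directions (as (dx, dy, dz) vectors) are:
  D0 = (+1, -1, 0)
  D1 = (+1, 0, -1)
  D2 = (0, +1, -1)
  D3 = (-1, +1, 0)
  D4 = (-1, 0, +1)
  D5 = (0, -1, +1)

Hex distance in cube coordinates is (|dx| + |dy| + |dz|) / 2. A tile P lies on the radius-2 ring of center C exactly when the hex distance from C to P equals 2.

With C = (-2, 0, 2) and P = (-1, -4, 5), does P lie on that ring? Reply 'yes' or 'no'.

|px - cx| = |-1 - (-2)| = 1
|py - cy| = |-4 - 0| = 4
|pz - cz| = |5 - 2| = 3
distance = (1+4+3)/2 = 8/2 = 4
radius = 2; distance != radius -> no

Answer: no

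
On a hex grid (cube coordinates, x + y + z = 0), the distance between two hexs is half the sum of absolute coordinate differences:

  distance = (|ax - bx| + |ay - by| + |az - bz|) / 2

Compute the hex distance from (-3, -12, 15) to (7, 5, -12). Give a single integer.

|ax - bx| = |-3 - 7| = 10
|ay - by| = |-12 - 5| = 17
|az - bz| = |15 - (-12)| = 27
distance = (10 + 17 + 27) / 2 = 54 / 2 = 27

Answer: 27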